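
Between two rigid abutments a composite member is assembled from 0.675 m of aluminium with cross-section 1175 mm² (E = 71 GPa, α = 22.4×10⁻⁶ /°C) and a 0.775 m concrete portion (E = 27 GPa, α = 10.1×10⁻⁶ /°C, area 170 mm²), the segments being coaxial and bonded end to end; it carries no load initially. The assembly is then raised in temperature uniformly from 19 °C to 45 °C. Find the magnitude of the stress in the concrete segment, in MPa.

If the supports were absent, the total length change would be Σ αᵢΔT Lᵢ = 22.4×10⁻⁶×26×675 + 10.1×10⁻⁶×26×775 = 0.5966 mm.
The walls prevent any net length change, so an axial force P (same in every segment) develops. Compatibility: P · Σ Lᵢ/(AᵢEᵢ) = δ_free.
Σ Lᵢ/(AᵢEᵢ) = 675/(1175×71×10³) + 775/(170×27×10³) = 0.0001769 mm/N.
Hence P = δ_free / Σ(L/AE) = 0.5966/0.0001769 = 3.372 kN (compressive).
σ_{concrete} = P / A = 3372 / 170 = 19.84 MPa.

σ ≈ 19.8 MPa (compressive)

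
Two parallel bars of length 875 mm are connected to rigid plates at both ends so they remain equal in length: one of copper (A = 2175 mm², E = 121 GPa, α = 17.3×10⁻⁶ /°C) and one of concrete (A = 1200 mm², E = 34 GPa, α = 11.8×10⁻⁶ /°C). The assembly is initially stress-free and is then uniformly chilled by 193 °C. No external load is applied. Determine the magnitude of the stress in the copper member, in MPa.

Equilibrium of a rigid end plate with no external load gives equal and opposite internal forces ±P in the two members. Since α_{copper} > α_{concrete}, cooling drives the copper into tension and the concrete into compression.
Setting the final lengths equal and cancelling L: (α₁ − α₂)ΔT = P/(A₁E₁) + P/(A₂E₂).
|α₁ − α₂|·ΔT = 5.5×10⁻⁶ × 193 = 0.001061.
1/(A₁E₁) + 1/(A₂E₂) = 1/(2175×121×10³) + 1/(1200×34×10³) = 2.831×10⁻⁸ N⁻¹.
P = 0.001061 / 2.831×10⁻⁸ = 37500 N = 37.5 kN.
σ_{copper} = P/A₁ = 37500/2175 = 17.24 MPa, tensile.

σ ≈ 17.2 MPa (tensile)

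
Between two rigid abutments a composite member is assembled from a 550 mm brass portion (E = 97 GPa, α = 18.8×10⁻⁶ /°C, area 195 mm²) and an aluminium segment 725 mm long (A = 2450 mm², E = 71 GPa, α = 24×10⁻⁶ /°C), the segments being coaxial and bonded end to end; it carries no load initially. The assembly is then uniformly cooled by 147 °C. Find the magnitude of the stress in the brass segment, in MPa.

Free thermal contraction of the whole bar: Σ αᵢΔT Lᵢ = 18.8×10⁻⁶×147×550 + 24×10⁻⁶×147×725 = 4.078 mm.
Since the ends are fixed, an axial force P builds up, equal in every segment, with P · Σ Lᵢ/(AᵢEᵢ) = δ_free.
Σ Lᵢ/(AᵢEᵢ) = 550/(195×97×10³) + 725/(2450×71×10³) = 3.325×10⁻⁵ mm/N.
Hence P = δ_free / Σ(L/AE) = 4.078/3.325×10⁻⁵ = 122.7 kN (tensile).
σ_{brass} = P / A = 122700 / 195 = 629 MPa.

σ ≈ 629 MPa (tensile)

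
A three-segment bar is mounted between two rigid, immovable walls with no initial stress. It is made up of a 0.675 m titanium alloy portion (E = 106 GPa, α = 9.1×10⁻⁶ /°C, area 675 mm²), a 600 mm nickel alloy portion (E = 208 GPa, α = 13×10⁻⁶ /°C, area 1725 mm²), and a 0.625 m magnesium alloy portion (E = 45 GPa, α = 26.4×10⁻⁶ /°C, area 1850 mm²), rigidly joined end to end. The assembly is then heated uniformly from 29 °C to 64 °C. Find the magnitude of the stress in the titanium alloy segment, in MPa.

If the supports were absent, the total length change would be Σ αᵢΔT Lᵢ = 9.1×10⁻⁶×35×675 + 13×10⁻⁶×35×600 + 26.4×10⁻⁶×35×625 = 1.065 mm.
The rigid supports impose zero overall length change; the single axial force P common to all segments must satisfy P Σ Lᵢ/(AᵢEᵢ) = δ_free.
Σ Lᵢ/(AᵢEᵢ) = 675/(675×106×10³) + 600/(1725×208×10³) + 625/(1850×45×10³) = 1.861×10⁻⁵ mm/N.
P = 1.065 / 1.861×10⁻⁵ = 57240 N = 57.24 kN, compressive.
σ_{titanium alloy} = P / A = 57240 / 675 = 84.8 MPa.

σ ≈ 84.8 MPa (compressive)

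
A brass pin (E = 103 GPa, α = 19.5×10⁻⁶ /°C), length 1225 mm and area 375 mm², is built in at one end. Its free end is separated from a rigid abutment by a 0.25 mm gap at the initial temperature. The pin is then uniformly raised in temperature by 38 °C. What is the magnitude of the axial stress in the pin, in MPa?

Free thermal elongation = αΔT L = 19.5×10⁻⁶ × 38 × 1225 = 0.9077 mm.
The gap closes (δ_free > 0.25 mm) and the wall then resists a further 0.9077 − 0.25 = 0.6577 mm of expansion.
That suppressed elongation corresponds to σ = E·Δ/L = 103×10³ × 0.6577/1225 = 55.3 MPa.

σ ≈ 55.3 MPa (compressive)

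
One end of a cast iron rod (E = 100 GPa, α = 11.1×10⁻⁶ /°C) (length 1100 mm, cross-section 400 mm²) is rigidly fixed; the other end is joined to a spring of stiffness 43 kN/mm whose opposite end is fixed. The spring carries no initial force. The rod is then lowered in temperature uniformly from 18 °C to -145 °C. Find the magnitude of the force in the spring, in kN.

If the spring were absent the rod would shorten by αΔT L = 11.1×10⁻⁶ × 163 × 1100 = 1.99 mm.
Let P be the tensile force in the spring. The rod extends elastically by PL/(AE) and the spring stretches by P/k; together these equal δ_free.
So P = δ_free / [L/(AE) + 1/k] = 1.99 / [ 1100/(400×100×10³) + 1/(43×10³) ].
P = 1.99 / 5.076×10⁻⁵ = 39210 N.

P ≈ 39.2 kN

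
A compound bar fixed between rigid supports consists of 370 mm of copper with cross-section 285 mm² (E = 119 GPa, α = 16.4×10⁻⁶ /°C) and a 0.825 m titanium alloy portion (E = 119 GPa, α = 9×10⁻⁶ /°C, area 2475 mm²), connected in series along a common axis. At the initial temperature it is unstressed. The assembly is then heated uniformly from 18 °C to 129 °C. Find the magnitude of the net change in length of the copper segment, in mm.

|ΔL| ≈ 0.518 mm

With the walls removed the bar would change length by δ_free = Σ αᵢΔT Lᵢ = 16.4×10⁻⁶×111×370 + 9×10⁻⁶×111×825 = 1.498 mm.
The walls prevent any net length change, so an axial force P (same in every segment) develops. Compatibility: P · Σ Lᵢ/(AᵢEᵢ) = δ_free.
The series flexibility is Σ Lᵢ/(AᵢEᵢ) = 370/(285×119×10³) + 825/(2475×119×10³) = 1.371×10⁻⁵ mm/N.
So P = 1.498 / 1.371×10⁻⁵ = 109.2 kN, compressive.
For the copper segment, free thermal change = 16.4×10⁻⁶×111×370 = 0.6735 mm and elastic change from P = 109200×370/(285×119×10³) = 1.192 mm; these oppose, so the net change is 0.518 mm (segment shortens).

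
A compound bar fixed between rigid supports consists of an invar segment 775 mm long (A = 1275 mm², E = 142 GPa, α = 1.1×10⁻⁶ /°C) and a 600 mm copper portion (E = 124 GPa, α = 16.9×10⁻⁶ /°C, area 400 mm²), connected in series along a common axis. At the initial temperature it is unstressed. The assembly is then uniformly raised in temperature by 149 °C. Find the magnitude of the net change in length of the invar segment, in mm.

With the walls removed the bar would change length by δ_free = Σ αᵢΔT Lᵢ = 1.1×10⁻⁶×149×775 + 16.9×10⁻⁶×149×600 = 1.638 mm.
The walls prevent any net length change, so an axial force P (same in every segment) develops. Compatibility: P · Σ Lᵢ/(AᵢEᵢ) = δ_free.
The series flexibility is Σ Lᵢ/(AᵢEᵢ) = 775/(1275×142×10³) + 600/(400×124×10³) = 1.638×10⁻⁵ mm/N.
Hence P = δ_free / Σ(L/AE) = 1.638/1.638×10⁻⁵ = 100 kN (compressive).
For the invar segment, free thermal change = 1.1×10⁻⁶×149×775 = 0.127 mm and elastic change from P = 100000×775/(1275×142×10³) = 0.4281 mm; these oppose, so the net change is 0.301 mm (segment shortens).

|ΔL| ≈ 0.301 mm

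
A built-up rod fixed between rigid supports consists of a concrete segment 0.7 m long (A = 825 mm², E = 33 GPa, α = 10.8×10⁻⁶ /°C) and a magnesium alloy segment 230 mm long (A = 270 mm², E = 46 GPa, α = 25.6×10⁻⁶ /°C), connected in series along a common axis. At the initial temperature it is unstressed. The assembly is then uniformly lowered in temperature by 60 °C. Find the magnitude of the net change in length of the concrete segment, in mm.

With the walls removed the bar would change length by δ_free = Σ αᵢΔT Lᵢ = 10.8×10⁻⁶×60×700 + 25.6×10⁻⁶×60×230 = 0.8069 mm.
Since the ends are fixed, an axial force P builds up, equal in every segment, with P · Σ Lᵢ/(AᵢEᵢ) = δ_free.
The series flexibility is Σ Lᵢ/(AᵢEᵢ) = 700/(825×33×10³) + 230/(270×46×10³) = 4.423×10⁻⁵ mm/N.
Hence P = δ_free / Σ(L/AE) = 0.8069/4.423×10⁻⁵ = 18.24 kN (tensile).
For the concrete segment, free thermal change = 10.8×10⁻⁶×60×700 = 0.4536 mm and elastic change from P = 18240×700/(825×33×10³) = 0.4691 mm; these oppose, so the net change is 0.0155 mm (segment lengthens).

|ΔL| ≈ 0.0155 mm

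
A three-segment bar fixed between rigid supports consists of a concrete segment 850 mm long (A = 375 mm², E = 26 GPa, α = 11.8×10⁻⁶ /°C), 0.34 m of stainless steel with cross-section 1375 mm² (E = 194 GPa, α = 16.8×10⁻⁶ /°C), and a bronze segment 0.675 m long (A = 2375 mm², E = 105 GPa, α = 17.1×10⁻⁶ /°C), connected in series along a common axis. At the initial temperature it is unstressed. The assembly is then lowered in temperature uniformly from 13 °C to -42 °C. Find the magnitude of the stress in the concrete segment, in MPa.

σ ≈ 43.9 MPa (tensile)

With the walls removed the bar would change length by δ_free = Σ αᵢΔT Lᵢ = 11.8×10⁻⁶×55×850 + 16.8×10⁻⁶×55×340 + 17.1×10⁻⁶×55×675 = 1.501 mm.
The walls prevent any net length change, so an axial force P (same in every segment) develops. Compatibility: P · Σ Lᵢ/(AᵢEᵢ) = δ_free.
The series flexibility is Σ Lᵢ/(AᵢEᵢ) = 850/(375×26×10³) + 340/(1375×194×10³) + 675/(2375×105×10³) = 9.116×10⁻⁵ mm/N.
Hence P = δ_free / Σ(L/AE) = 1.501/9.116×10⁻⁵ = 16.46 kN (tensile).
σ_{concrete} = P / A = 16460 / 375 = 43.9 MPa.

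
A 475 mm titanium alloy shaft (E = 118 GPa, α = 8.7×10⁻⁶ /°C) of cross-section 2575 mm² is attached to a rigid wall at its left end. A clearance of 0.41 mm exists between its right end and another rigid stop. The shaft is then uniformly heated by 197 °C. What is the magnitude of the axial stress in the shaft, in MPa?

Unrestrained expansion: δ_free = αΔT L = 8.7×10⁻⁶ × 197 × 475 = 0.8141 mm.
This exceeds the 0.41 mm gap, so the wall pushes back. The portion of expansion that must be recovered elastically is δ_free − gap = 0.8141 − 0.41 = 0.4041 mm.
Compatibility: PL/(AE) = 0.4041 mm, so σ = P/A = E × (0.4041/475) = 100.4 MPa.

σ ≈ 100 MPa (compressive)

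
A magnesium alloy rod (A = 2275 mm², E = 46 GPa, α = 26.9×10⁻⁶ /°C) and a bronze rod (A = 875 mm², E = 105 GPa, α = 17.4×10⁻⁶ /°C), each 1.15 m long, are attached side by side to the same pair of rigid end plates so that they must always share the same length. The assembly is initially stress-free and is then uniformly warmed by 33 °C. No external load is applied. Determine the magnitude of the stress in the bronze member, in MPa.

Equilibrium of a rigid end plate with no external load gives equal and opposite internal forces ±P in the two members. Since α_{magnesium alloy} > α_{bronze}, heating drives the magnesium alloy into compression and the bronze into tension.
Equating the net (thermal + elastic) strains gives |α₁ − α₂|·ΔT = P·[1/(A₁E₁) + 1/(A₂E₂)].
|α₁ − α₂|·ΔT = 9.5×10⁻⁶ × 33 = 0.0003135.
1/(A₁E₁) + 1/(A₂E₂) = 1/(2275×46×10³) + 1/(875×105×10³) = 2.044×10⁻⁸ N⁻¹.
P = 0.0003135 / 2.044×10⁻⁸ = 15340 N = 15.34 kN.
σ_{bronze} = P/A₂ = 15340/875 = 17.53 MPa, tensile.

σ ≈ 17.5 MPa (tensile)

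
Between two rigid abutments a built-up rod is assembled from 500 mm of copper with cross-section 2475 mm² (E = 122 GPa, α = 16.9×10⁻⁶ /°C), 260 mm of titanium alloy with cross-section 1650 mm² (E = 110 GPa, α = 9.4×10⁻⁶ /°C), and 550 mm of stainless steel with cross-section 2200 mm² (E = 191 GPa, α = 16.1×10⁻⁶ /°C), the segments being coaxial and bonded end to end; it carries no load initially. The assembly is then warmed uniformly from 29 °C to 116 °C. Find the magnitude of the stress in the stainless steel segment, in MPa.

Free thermal expansion of the whole bar: Σ αᵢΔT Lᵢ = 16.9×10⁻⁶×87×500 + 9.4×10⁻⁶×87×260 + 16.1×10⁻⁶×87×550 = 1.718 mm.
The walls prevent any net length change, so an axial force P (same in every segment) develops. Compatibility: P · Σ Lᵢ/(AᵢEᵢ) = δ_free.
Σ Lᵢ/(AᵢEᵢ) = 500/(2475×122×10³) + 260/(1650×110×10³) + 550/(2200×191×10³) = 4.397×10⁻⁶ mm/N.
So P = 1.718 / 4.397×10⁻⁶ = 390.7 kN, compressive.
σ_{stainless steel} = P / A = 390700 / 2200 = 177.6 MPa.

σ ≈ 178 MPa (compressive)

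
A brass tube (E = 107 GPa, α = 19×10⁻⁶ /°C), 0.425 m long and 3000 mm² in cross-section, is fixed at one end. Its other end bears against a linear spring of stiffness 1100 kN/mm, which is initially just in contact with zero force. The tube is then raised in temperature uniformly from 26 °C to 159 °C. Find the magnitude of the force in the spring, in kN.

P ≈ 481 kN

The unrestrained thermal change is αΔT L = 19×10⁻⁶ × 133 × 425 = 1.074 mm.
Let P be the compressive force at the spring. The tube shortens elastically by PL/(AE) and the spring compresses by P/k; together these equal δ_free.
So P = δ_free / [L/(AE) + 1/k] = 1.074 / [ 425/(3000×107×10³) + 1/(1100×10³) ].
P = 1.074 / 2.233×10⁻⁶ = 480900 N.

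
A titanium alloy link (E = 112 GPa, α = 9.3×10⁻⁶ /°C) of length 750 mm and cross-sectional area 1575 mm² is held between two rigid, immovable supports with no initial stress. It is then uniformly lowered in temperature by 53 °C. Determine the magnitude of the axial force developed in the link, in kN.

The ends cannot move, so σ = EαΔT = 112×10³ × 9.3×10⁻⁶ × 53 = 55.2 MPa.
P = AEαΔT = 1575 × 112×10³ × 9.3×10⁻⁶ × 53 = 86.95 kN (tensile).

P ≈ 86.9 kN (tensile)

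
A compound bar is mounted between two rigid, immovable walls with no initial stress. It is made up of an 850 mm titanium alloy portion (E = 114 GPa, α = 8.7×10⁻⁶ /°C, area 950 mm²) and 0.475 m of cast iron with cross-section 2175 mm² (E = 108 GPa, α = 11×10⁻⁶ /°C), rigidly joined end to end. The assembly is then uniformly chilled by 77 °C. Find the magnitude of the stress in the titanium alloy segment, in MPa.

σ ≈ 104 MPa (tensile)

With the walls removed the bar would change length by δ_free = Σ αᵢΔT Lᵢ = 8.7×10⁻⁶×77×850 + 11×10⁻⁶×77×475 = 0.9717 mm.
The walls prevent any net length change, so an axial force P (same in every segment) develops. Compatibility: P · Σ Lᵢ/(AᵢEᵢ) = δ_free.
The series flexibility is Σ Lᵢ/(AᵢEᵢ) = 850/(950×114×10³) + 475/(2175×108×10³) = 9.871×10⁻⁶ mm/N.
Hence P = δ_free / Σ(L/AE) = 0.9717/9.871×10⁻⁶ = 98.45 kN (tensile).
σ_{titanium alloy} = P / A = 98450 / 950 = 103.6 MPa.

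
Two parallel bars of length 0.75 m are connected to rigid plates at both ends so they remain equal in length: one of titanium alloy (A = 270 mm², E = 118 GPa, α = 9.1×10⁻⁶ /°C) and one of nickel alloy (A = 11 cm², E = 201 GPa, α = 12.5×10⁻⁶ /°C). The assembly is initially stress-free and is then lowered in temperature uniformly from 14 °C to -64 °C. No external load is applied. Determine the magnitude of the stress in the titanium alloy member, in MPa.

Both members must finish at the same length. With the larger α, the nickel alloy tends to over-contract; the plates restrain it, putting the nickel alloy in tension and the titanium alloy in compression. With no external load the two internal forces are equal and opposite, magnitude P.
Compatibility of the two members (thermal + elastic change equal): (α₁ − α₂)ΔT = P·[1/(A₁E₁) + 1/(A₂E₂)].
|α₁ − α₂|·ΔT = 3.4×10⁻⁶ × 78 = 0.0002652.
1/(A₁E₁) + 1/(A₂E₂) = 1/(270×118×10³) + 1/(1100×201×10³) = 3.591×10⁻⁸ N⁻¹.
So P = 0.0002652 / 3.591×10⁻⁸ = 7.385 kN.
σ_{titanium alloy} = P/A₁ = 7385/270 = 27.35 MPa, compressive.

σ ≈ 27.4 MPa (compressive)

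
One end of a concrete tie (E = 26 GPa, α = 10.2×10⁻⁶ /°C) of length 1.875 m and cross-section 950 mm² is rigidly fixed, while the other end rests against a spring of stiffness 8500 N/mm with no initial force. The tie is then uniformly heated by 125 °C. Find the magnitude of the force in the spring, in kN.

P ≈ 12.4 kN

The unrestrained thermal change is αΔT L = 10.2×10⁻⁶ × 125 × 1875 = 2.391 mm.
Let P be the compressive force at the spring. The tie shortens elastically by PL/(AE) and the spring compresses by P/k; together these equal δ_free.
P [ L/(AE) + 1/k ] = δ_free → P [ 1875/(950×26×10³) + 1/(8500) ] = 2.391.
P = 2.391 / 0.0001936 = 12350 N.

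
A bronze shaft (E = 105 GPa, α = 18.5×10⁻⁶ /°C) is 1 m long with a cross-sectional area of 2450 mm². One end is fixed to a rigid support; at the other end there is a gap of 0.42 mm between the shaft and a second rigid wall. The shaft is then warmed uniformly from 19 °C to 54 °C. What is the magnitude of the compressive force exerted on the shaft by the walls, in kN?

If the wall were absent the shaft would grow by αΔT L = 18.5×10⁻⁶ × 35 × 1000 = 0.6475 mm.
After closing the 0.42 mm clearance, 0.6475 − 0.42 = 0.2275 mm of expansion remains to be suppressed by the wall.
So σ = E(δ_free − g)/L = 105×10³ × 0.2275/1000 = 23.89 MPa.
P = σA = 23.89 × 2450 = 58.52 kN.

P ≈ 58.5 kN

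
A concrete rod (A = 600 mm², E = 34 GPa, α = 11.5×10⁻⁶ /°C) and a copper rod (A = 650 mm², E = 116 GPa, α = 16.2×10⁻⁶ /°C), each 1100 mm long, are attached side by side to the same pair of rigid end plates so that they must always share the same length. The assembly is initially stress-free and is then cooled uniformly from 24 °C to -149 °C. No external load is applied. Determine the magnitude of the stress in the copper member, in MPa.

Equilibrium of a rigid end plate with no external load gives equal and opposite internal forces ±P in the two members. Since α_{copper} > α_{concrete}, cooling drives the copper into tension and the concrete into compression.
Compatibility of the two members (thermal + elastic change equal): (α₁ − α₂)ΔT = P·[1/(A₁E₁) + 1/(A₂E₂)].
|α₁ − α₂|·ΔT = 4.7×10⁻⁶ × 173 = 0.0008131.
1/(A₁E₁) + 1/(A₂E₂) = 1/(600×34×10³) + 1/(650×116×10³) = 6.228×10⁻⁸ N⁻¹.
So P = 0.0008131 / 6.228×10⁻⁸ = 13.06 kN.
σ_{copper} = P/A₂ = 13060/650 = 20.08 MPa, tensile.

σ ≈ 20.1 MPa (tensile)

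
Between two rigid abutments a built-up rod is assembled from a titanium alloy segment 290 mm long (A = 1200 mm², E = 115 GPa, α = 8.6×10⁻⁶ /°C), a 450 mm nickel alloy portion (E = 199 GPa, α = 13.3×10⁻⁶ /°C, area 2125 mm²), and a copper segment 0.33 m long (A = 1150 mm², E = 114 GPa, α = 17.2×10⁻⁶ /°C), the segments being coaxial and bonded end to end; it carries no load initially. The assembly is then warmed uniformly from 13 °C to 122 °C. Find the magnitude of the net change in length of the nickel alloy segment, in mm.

|ΔL| ≈ 0.363 mm

If the supports were absent, the total length change would be Σ αᵢΔT Lᵢ = 8.6×10⁻⁶×109×290 + 13.3×10⁻⁶×109×450 + 17.2×10⁻⁶×109×330 = 1.543 mm.
Since the ends are fixed, an axial force P builds up, equal in every segment, with P · Σ Lᵢ/(AᵢEᵢ) = δ_free.
Σ Lᵢ/(AᵢEᵢ) = 290/(1200×115×10³) + 450/(2125×199×10³) + 330/(1150×114×10³) = 5.683×10⁻⁶ mm/N.
So P = 1.543 / 5.683×10⁻⁶ = 271.5 kN, compressive.
For the nickel alloy segment, free thermal change = 13.3×10⁻⁶×109×450 = 0.6524 mm and elastic change from P = 271500×450/(2125×199×10³) = 0.2889 mm; these oppose, so the net change is 0.363 mm (segment lengthens).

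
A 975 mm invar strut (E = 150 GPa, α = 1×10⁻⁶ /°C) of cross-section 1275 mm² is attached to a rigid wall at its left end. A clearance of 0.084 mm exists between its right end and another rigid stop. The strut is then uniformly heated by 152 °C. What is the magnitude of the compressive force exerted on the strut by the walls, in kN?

P ≈ 12.6 kN

Unrestrained expansion: δ_free = αΔT L = 1×10⁻⁶ × 152 × 975 = 0.1482 mm.
After closing the 0.084 mm clearance, 0.1482 − 0.084 = 0.0642 mm of expansion remains to be suppressed by the wall.
Compatibility: PL/(AE) = 0.0642 mm, so σ = P/A = E × (0.0642/975) = 9.877 MPa.
Force on the wall = σA = 9.877 × 1275 mm² = 12.59 kN.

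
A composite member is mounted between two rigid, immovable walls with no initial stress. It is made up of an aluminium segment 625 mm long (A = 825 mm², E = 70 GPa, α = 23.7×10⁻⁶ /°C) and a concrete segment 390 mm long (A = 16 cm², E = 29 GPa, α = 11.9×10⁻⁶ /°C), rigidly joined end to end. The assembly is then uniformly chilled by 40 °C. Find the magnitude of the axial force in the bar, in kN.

P ≈ 40.5 kN (tensile)

Free thermal contraction of the whole bar: Σ αᵢΔT Lᵢ = 23.7×10⁻⁶×40×625 + 11.9×10⁻⁶×40×390 = 0.7781 mm.
The walls prevent any net length change, so an axial force P (same in every segment) develops. Compatibility: P · Σ Lᵢ/(AᵢEᵢ) = δ_free.
Σ Lᵢ/(AᵢEᵢ) = 625/(825×70×10³) + 390/(1600×29×10³) = 1.923×10⁻⁵ mm/N.
P = 0.7781 / 1.923×10⁻⁵ = 40470 N = 40.47 kN, tensile.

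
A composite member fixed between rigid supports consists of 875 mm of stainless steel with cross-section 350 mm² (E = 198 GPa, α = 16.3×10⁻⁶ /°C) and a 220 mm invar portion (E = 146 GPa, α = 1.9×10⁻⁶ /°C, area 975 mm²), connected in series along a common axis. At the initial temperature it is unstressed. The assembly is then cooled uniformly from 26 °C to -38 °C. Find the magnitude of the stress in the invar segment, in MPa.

With the walls removed the bar would change length by δ_free = Σ αᵢΔT Lᵢ = 16.3×10⁻⁶×64×875 + 1.9×10⁻⁶×64×220 = 0.9396 mm.
The walls prevent any net length change, so an axial force P (same in every segment) develops. Compatibility: P · Σ Lᵢ/(AᵢEᵢ) = δ_free.
The series flexibility is Σ Lᵢ/(AᵢEᵢ) = 875/(350×198×10³) + 220/(975×146×10³) = 1.417×10⁻⁵ mm/N.
Hence P = δ_free / Σ(L/AE) = 0.9396/1.417×10⁻⁵ = 66.3 kN (tensile).
σ_{invar} = P / A = 66300 / 975 = 68 MPa.

σ ≈ 68 MPa (tensile)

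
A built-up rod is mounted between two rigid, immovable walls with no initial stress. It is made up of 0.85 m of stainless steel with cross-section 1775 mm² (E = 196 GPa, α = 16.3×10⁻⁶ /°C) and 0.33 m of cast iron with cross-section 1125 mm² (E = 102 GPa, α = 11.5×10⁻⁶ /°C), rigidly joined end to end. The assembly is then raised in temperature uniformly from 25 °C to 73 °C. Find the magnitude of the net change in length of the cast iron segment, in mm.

|ΔL| ≈ 0.276 mm

With the walls removed the bar would change length by δ_free = Σ αᵢΔT Lᵢ = 16.3×10⁻⁶×48×850 + 11.5×10⁻⁶×48×330 = 0.8472 mm.
The rigid supports impose zero overall length change; the single axial force P common to all segments must satisfy P Σ Lᵢ/(AᵢEᵢ) = δ_free.
Σ Lᵢ/(AᵢEᵢ) = 850/(1775×196×10³) + 330/(1125×102×10³) = 5.319×10⁻⁶ mm/N.
So P = 0.8472 / 5.319×10⁻⁶ = 159.3 kN, compressive.
For the cast iron segment, free thermal change = 11.5×10⁻⁶×48×330 = 0.1822 mm and elastic change from P = 159300×330/(1125×102×10³) = 0.4581 mm; these oppose, so the net change is 0.276 mm (segment shortens).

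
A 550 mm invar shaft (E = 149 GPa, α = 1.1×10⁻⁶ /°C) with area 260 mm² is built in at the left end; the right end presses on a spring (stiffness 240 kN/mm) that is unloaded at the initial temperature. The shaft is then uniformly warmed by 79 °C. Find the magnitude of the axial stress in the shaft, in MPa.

σ ≈ 10 MPa (compressive)

Free thermal expansion: δ_free = αΔT L = 1.1×10⁻⁶ × 79 × 550 = 0.04779 mm.
Let P be the compressive force at the spring. The shaft shortens elastically by PL/(AE) and the spring compresses by P/k; together these equal δ_free.
So P = δ_free / [L/(AE) + 1/k] = 0.04779 / [ 550/(260×149×10³) + 1/(240×10³) ].
P = 0.04779 / 1.836×10⁻⁵ = 2603 N.
σ = P/A = 2603/260 = 10.01 MPa.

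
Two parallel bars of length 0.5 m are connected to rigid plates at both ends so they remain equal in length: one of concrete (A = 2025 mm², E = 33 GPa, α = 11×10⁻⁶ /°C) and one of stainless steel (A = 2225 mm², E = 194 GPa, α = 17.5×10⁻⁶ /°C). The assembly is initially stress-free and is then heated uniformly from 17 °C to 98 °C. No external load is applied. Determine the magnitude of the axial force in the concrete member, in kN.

P ≈ 30.5 kN (tensile in the concrete)

The stainless steel has the larger α, so on heating it would change length more than the concrete if both were free. The rigid plates force a common final length, so the stainless steel is put into compression and the concrete into tension, with equal and opposite forces P (no external load).
Setting the final lengths equal and cancelling L: (α₁ − α₂)ΔT = P/(A₁E₁) + P/(A₂E₂).
|α₁ − α₂|·ΔT = 6.5×10⁻⁶ × 81 = 0.0005265.
1/(A₁E₁) + 1/(A₂E₂) = 1/(2025×33×10³) + 1/(2225×194×10³) = 1.728×10⁻⁸ N⁻¹.
So P = 0.0005265 / 1.728×10⁻⁸ = 30.47 kN.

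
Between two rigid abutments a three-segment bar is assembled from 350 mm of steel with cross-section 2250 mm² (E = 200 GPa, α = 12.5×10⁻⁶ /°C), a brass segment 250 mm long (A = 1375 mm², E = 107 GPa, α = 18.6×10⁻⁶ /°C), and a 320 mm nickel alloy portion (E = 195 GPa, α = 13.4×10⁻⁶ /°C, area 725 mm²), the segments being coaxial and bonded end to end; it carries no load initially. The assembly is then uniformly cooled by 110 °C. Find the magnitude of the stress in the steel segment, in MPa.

σ ≈ 137 MPa (tensile)

Free thermal contraction of the whole bar: Σ αᵢΔT Lᵢ = 12.5×10⁻⁶×110×350 + 18.6×10⁻⁶×110×250 + 13.4×10⁻⁶×110×320 = 1.464 mm.
The walls prevent any net length change, so an axial force P (same in every segment) develops. Compatibility: P · Σ Lᵢ/(AᵢEᵢ) = δ_free.
Σ Lᵢ/(AᵢEᵢ) = 350/(2250×200×10³) + 250/(1375×107×10³) + 320/(725×195×10³) = 4.74×10⁻⁶ mm/N.
Hence P = δ_free / Σ(L/AE) = 1.464/4.74×10⁻⁶ = 308.9 kN (tensile).
σ_{steel} = P / A = 308900 / 2250 = 137.3 MPa.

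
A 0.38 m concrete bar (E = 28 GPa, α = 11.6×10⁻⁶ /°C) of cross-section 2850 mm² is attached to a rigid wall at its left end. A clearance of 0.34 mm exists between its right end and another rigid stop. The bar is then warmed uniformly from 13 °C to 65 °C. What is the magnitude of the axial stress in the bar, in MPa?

Unrestrained expansion: δ_free = αΔT L = 11.6×10⁻⁶ × 52 × 380 = 0.2292 mm.
Since δ_free = 0.229 mm is less than the 0.34 mm gap, the bar never touches the wall. No axial force develops.

σ ≈ 0 MPa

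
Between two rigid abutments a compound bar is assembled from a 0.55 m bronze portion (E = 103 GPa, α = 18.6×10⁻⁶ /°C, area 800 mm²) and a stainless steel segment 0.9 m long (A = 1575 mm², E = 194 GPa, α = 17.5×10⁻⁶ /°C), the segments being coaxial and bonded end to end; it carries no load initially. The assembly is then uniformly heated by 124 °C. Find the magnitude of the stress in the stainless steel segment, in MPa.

σ ≈ 213 MPa (compressive)

With the walls removed the bar would change length by δ_free = Σ αᵢΔT Lᵢ = 18.6×10⁻⁶×124×550 + 17.5×10⁻⁶×124×900 = 3.222 mm.
The rigid supports impose zero overall length change; the single axial force P common to all segments must satisfy P Σ Lᵢ/(AᵢEᵢ) = δ_free.
The series flexibility is Σ Lᵢ/(AᵢEᵢ) = 550/(800×103×10³) + 900/(1575×194×10³) = 9.62×10⁻⁶ mm/N.
Hence P = δ_free / Σ(L/AE) = 3.222/9.62×10⁻⁶ = 334.9 kN (compressive).
σ_{stainless steel} = P / A = 334900 / 1575 = 212.6 MPa.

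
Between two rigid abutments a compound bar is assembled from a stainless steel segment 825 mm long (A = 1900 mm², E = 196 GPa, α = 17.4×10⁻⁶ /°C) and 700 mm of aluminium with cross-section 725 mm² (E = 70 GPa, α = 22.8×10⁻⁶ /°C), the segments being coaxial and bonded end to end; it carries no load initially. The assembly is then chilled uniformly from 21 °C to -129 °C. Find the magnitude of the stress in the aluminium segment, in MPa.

σ ≈ 392 MPa (tensile)

Free thermal contraction of the whole bar: Σ αᵢΔT Lᵢ = 17.4×10⁻⁶×150×825 + 22.8×10⁻⁶×150×700 = 4.547 mm.
The walls prevent any net length change, so an axial force P (same in every segment) develops. Compatibility: P · Σ Lᵢ/(AᵢEᵢ) = δ_free.
The series flexibility is Σ Lᵢ/(AᵢEᵢ) = 825/(1900×196×10³) + 700/(725×70×10³) = 1.601×10⁻⁵ mm/N.
P = 4.547 / 1.601×10⁻⁵ = 284100 N = 284.1 kN, tensile.
σ_{aluminium} = P / A = 284100 / 725 = 391.8 MPa.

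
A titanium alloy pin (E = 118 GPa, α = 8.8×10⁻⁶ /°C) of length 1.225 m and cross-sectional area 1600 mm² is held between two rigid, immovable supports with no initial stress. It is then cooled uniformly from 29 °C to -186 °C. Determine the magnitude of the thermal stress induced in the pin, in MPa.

The supports are rigid, so the total axial strain is zero. The restrained thermal strain is ε = αΔT = 8.8×10⁻⁶ × 215 = 1892×10⁻⁶.
Hence σ = E·αΔT = 118×10³ × 1892×10⁻⁶ = 223.3 MPa, tensile.

σ ≈ 223 MPa (tensile)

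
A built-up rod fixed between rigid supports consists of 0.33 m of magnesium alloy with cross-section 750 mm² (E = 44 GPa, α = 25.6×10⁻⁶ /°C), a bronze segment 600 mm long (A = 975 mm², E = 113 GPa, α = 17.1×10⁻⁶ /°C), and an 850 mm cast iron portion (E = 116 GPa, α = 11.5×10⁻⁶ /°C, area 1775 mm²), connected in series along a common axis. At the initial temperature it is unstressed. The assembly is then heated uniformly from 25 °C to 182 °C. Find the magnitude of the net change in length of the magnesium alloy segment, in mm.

|ΔL| ≈ 0.958 mm

With the walls removed the bar would change length by δ_free = Σ αᵢΔT Lᵢ = 25.6×10⁻⁶×157×330 + 17.1×10⁻⁶×157×600 + 11.5×10⁻⁶×157×850 = 4.472 mm.
The rigid supports impose zero overall length change; the single axial force P common to all segments must satisfy P Σ Lᵢ/(AᵢEᵢ) = δ_free.
The series flexibility is Σ Lᵢ/(AᵢEᵢ) = 330/(750×44×10³) + 600/(975×113×10³) + 850/(1775×116×10³) = 1.957×10⁻⁵ mm/N.
P = 4.472 / 1.957×10⁻⁵ = 228500 N = 228.5 kN, compressive.
For the magnesium alloy segment, free thermal change = 25.6×10⁻⁶×157×330 = 1.326 mm and elastic change from P = 228500×330/(750×44×10³) = 2.285 mm; these oppose, so the net change is 0.958 mm (segment shortens).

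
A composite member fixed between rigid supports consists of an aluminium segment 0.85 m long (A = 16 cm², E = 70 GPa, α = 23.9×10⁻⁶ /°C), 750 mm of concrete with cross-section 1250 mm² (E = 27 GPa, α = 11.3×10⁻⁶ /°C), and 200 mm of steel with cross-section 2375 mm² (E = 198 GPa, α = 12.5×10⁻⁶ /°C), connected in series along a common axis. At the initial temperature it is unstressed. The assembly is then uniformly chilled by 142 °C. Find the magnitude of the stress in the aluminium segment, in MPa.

Free thermal contraction of the whole bar: Σ αᵢΔT Lᵢ = 23.9×10⁻⁶×142×850 + 11.3×10⁻⁶×142×750 + 12.5×10⁻⁶×142×200 = 4.443 mm.
The rigid supports impose zero overall length change; the single axial force P common to all segments must satisfy P Σ Lᵢ/(AᵢEᵢ) = δ_free.
The series flexibility is Σ Lᵢ/(AᵢEᵢ) = 850/(1600×70×10³) + 750/(1250×27×10³) + 200/(2375×198×10³) = 3.024×10⁻⁵ mm/N.
So P = 4.443 / 3.024×10⁻⁵ = 146.9 kN, tensile.
σ_{aluminium} = P / A = 146900 / 1600 = 91.84 MPa.

σ ≈ 91.8 MPa (tensile)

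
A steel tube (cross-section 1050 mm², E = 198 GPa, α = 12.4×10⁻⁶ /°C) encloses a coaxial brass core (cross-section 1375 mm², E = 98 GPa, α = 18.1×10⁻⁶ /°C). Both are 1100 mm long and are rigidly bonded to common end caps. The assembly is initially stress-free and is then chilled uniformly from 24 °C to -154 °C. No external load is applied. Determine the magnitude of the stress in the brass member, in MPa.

Equilibrium of a rigid end plate with no external load gives equal and opposite internal forces ±P in the two members. Since α_{brass} > α_{steel}, cooling drives the brass into tension and the steel into compression.
Setting the final lengths equal and cancelling L: (α₁ − α₂)ΔT = P/(A₁E₁) + P/(A₂E₂).
|α₁ − α₂|·ΔT = 5.7×10⁻⁶ × 178 = 0.001015.
1/(A₁E₁) + 1/(A₂E₂) = 1/(1050×198×10³) + 1/(1375×98×10³) = 1.223×10⁻⁸ N⁻¹.
So P = 0.001015 / 1.223×10⁻⁸ = 82.95 kN.
σ_{brass} = P/A₂ = 82950/1375 = 60.33 MPa, tensile.

σ ≈ 60.3 MPa (tensile)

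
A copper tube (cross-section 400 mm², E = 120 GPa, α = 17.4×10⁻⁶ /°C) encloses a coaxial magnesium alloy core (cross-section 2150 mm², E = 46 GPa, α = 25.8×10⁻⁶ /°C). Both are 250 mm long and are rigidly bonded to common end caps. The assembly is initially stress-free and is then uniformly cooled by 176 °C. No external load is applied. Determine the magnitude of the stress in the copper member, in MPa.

Both members must finish at the same length. With the larger α, the magnesium alloy tends to over-contract; the plates restrain it, putting the magnesium alloy in tension and the copper in compression. With no external load the two internal forces are equal and opposite, magnitude P.
Setting the final lengths equal and cancelling L: (α₁ − α₂)ΔT = P/(A₁E₁) + P/(A₂E₂).
|α₁ − α₂|·ΔT = 8.4×10⁻⁶ × 176 = 0.001478.
1/(A₁E₁) + 1/(A₂E₂) = 1/(400×120×10³) + 1/(2150×46×10³) = 3.094×10⁻⁸ N⁻¹.
P = 0.001478 / 3.094×10⁻⁸ = 47780 N = 47.78 kN.
σ_{copper} = P/A₁ = 47780/400 = 119.4 MPa, compressive.

σ ≈ 119 MPa (compressive)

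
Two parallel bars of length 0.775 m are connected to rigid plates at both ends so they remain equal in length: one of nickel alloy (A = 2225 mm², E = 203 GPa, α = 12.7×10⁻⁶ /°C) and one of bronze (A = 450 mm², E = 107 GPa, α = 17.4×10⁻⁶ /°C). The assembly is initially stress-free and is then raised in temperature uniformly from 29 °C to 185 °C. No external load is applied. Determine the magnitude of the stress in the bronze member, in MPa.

Both members must finish at the same length. With the larger α, the bronze tends to over-expand; the plates restrain it, putting the bronze in compression and the nickel alloy in tension. With no external load the two internal forces are equal and opposite, magnitude P.
Setting the final lengths equal and cancelling L: (α₁ − α₂)ΔT = P/(A₁E₁) + P/(A₂E₂).
|α₁ − α₂|·ΔT = 4.7×10⁻⁶ × 156 = 0.0007332.
1/(A₁E₁) + 1/(A₂E₂) = 1/(2225×203×10³) + 1/(450×107×10³) = 2.298×10⁻⁸ N⁻¹.
P = 0.0007332 / 2.298×10⁻⁸ = 31900 N = 31.9 kN.
σ_{bronze} = P/A₂ = 31900/450 = 70.89 MPa, compressive.

σ ≈ 70.9 MPa (compressive)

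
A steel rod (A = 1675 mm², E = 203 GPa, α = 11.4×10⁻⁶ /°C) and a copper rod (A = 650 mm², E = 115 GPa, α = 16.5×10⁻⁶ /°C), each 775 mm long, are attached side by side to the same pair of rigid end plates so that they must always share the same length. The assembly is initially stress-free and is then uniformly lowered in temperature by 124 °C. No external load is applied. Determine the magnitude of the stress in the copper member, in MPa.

σ ≈ 59.6 MPa (tensile)

Equilibrium of a rigid end plate with no external load gives equal and opposite internal forces ±P in the two members. Since α_{copper} > α_{steel}, cooling drives the copper into tension and the steel into compression.
Equating the net (thermal + elastic) strains gives |α₁ − α₂|·ΔT = P·[1/(A₁E₁) + 1/(A₂E₂)].
|α₁ − α₂|·ΔT = 5.1×10⁻⁶ × 124 = 0.0006324.
1/(A₁E₁) + 1/(A₂E₂) = 1/(1675×203×10³) + 1/(650×115×10³) = 1.632×10⁻⁸ N⁻¹.
P = 0.0006324 / 1.632×10⁻⁸ = 38750 N = 38.75 kN.
σ_{copper} = P/A₂ = 38750/650 = 59.62 MPa, tensile.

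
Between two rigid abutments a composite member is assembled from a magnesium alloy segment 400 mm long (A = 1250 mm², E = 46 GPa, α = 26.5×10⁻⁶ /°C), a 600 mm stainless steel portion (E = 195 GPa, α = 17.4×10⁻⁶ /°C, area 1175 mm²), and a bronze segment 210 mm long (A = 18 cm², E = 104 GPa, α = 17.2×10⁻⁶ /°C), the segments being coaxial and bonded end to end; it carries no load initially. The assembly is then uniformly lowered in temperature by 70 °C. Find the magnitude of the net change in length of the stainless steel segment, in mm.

|ΔL| ≈ 0.308 mm

Free thermal contraction of the whole bar: Σ αᵢΔT Lᵢ = 26.5×10⁻⁶×70×400 + 17.4×10⁻⁶×70×600 + 17.2×10⁻⁶×70×210 = 1.726 mm.
The rigid supports impose zero overall length change; the single axial force P common to all segments must satisfy P Σ Lᵢ/(AᵢEᵢ) = δ_free.
Σ Lᵢ/(AᵢEᵢ) = 400/(1250×46×10³) + 600/(1175×195×10³) + 210/(1800×104×10³) = 1.07×10⁻⁵ mm/N.
Hence P = δ_free / Σ(L/AE) = 1.726/1.07×10⁻⁵ = 161.3 kN (tensile).
For the stainless steel segment, free thermal change = 17.4×10⁻⁶×70×600 = 0.7308 mm and elastic change from P = 161300×600/(1175×195×10³) = 0.4224 mm; these oppose, so the net change is 0.308 mm (segment shortens).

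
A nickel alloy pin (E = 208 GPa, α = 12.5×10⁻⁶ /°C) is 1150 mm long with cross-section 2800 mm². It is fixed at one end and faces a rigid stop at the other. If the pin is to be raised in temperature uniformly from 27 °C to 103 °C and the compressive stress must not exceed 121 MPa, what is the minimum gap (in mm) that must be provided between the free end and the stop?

g ≈ 0.424 mm

Free expansion if unrestrained: δ_free = αΔT L = 12.5×10⁻⁶ × 76 × 1150 = 1.092 mm.
A stress of 121 MPa corresponds to the wall pushing the pin back by σL/E = 121×1150/(208×10³) = 0.669 mm.
The gap must absorb the remainder: g_min = 1.092 − 0.669 = 0.4235 mm.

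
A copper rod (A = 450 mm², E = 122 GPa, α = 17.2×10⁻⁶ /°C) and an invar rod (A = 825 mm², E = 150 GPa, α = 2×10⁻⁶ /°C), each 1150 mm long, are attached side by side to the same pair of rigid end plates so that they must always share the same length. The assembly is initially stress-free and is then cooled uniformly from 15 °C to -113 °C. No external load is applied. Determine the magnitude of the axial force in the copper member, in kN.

Both members must finish at the same length. With the larger α, the copper tends to over-contract; the plates restrain it, putting the copper in tension and the invar in compression. With no external load the two internal forces are equal and opposite, magnitude P.
Compatibility of the two members (thermal + elastic change equal): (α₁ − α₂)ΔT = P·[1/(A₁E₁) + 1/(A₂E₂)].
|α₁ − α₂|·ΔT = 15.2×10⁻⁶ × 128 = 0.001946.
1/(A₁E₁) + 1/(A₂E₂) = 1/(450×122×10³) + 1/(825×150×10³) = 2.63×10⁻⁸ N⁻¹.
So P = 0.001946 / 2.63×10⁻⁸ = 73.99 kN.

P ≈ 74 kN (tensile in the copper)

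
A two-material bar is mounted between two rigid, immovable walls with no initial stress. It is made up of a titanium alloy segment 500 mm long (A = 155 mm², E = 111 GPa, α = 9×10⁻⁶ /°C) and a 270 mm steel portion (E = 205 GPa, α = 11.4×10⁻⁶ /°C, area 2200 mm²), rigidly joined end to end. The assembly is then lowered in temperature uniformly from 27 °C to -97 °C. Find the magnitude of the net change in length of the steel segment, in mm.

|ΔL| ≈ 0.363 mm

If the supports were absent, the total length change would be Σ αᵢΔT Lᵢ = 9×10⁻⁶×124×500 + 11.4×10⁻⁶×124×270 = 0.9397 mm.
The walls prevent any net length change, so an axial force P (same in every segment) develops. Compatibility: P · Σ Lᵢ/(AᵢEᵢ) = δ_free.
Σ Lᵢ/(AᵢEᵢ) = 500/(155×111×10³) + 270/(2200×205×10³) = 2.966×10⁻⁵ mm/N.
So P = 0.9397 / 2.966×10⁻⁵ = 31.68 kN, tensile.
For the steel segment, free thermal change = 11.4×10⁻⁶×124×270 = 0.3817 mm and elastic change from P = 31680×270/(2200×205×10³) = 0.01897 mm; these oppose, so the net change is 0.363 mm (segment shortens).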